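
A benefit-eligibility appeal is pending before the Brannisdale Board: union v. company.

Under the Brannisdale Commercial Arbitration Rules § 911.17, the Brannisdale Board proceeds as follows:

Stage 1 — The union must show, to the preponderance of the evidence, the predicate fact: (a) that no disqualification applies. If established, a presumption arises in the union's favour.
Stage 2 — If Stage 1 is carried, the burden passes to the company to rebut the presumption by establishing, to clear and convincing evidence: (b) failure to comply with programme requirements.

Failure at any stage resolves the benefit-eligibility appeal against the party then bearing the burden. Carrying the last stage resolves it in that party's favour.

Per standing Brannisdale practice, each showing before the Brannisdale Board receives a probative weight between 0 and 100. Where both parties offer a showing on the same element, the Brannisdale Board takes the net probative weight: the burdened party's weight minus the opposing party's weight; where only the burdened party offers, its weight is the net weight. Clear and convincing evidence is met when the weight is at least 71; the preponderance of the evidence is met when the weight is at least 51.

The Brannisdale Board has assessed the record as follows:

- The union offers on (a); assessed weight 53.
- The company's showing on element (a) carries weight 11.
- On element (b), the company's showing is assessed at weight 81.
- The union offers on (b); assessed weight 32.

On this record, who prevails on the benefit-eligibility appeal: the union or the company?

company

Stage 1 — burden on union; standard: the preponderance of the evidence (weight is at least 51).
    (a): 53 − 11 = 42 < 51 [not met]
  Stage 1 not carried; the union fails its burden.
The company prevails.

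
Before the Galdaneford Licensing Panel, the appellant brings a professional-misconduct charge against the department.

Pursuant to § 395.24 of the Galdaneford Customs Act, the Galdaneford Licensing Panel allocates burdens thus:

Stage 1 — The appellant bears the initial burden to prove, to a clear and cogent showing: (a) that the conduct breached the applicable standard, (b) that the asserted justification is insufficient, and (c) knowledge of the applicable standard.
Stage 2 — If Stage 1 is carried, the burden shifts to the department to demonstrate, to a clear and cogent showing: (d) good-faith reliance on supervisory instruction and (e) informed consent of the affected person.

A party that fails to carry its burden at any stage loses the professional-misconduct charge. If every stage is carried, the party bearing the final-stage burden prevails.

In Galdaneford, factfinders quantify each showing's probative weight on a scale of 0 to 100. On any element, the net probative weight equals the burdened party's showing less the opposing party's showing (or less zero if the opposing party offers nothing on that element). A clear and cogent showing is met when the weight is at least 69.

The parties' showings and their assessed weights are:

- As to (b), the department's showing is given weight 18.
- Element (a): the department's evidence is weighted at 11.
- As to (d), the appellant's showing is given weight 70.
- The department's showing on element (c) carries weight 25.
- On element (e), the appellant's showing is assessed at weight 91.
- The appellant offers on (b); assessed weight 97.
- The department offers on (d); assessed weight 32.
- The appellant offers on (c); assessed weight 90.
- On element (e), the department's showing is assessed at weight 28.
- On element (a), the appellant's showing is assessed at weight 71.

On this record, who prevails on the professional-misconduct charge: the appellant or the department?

Stage 1 — burden on appellant; standard: a clear and cogent showing (weight is at least 69).
    (a): 71 − 11 = 60 < 69 [not met]
    (b): 97 − 18 = 79 ≥ 69 [met]
    (c): 90 − 25 = 65 < 69 [not met]
  Stage 1 not carried; the appellant fails its burden.
So the department prevails.

department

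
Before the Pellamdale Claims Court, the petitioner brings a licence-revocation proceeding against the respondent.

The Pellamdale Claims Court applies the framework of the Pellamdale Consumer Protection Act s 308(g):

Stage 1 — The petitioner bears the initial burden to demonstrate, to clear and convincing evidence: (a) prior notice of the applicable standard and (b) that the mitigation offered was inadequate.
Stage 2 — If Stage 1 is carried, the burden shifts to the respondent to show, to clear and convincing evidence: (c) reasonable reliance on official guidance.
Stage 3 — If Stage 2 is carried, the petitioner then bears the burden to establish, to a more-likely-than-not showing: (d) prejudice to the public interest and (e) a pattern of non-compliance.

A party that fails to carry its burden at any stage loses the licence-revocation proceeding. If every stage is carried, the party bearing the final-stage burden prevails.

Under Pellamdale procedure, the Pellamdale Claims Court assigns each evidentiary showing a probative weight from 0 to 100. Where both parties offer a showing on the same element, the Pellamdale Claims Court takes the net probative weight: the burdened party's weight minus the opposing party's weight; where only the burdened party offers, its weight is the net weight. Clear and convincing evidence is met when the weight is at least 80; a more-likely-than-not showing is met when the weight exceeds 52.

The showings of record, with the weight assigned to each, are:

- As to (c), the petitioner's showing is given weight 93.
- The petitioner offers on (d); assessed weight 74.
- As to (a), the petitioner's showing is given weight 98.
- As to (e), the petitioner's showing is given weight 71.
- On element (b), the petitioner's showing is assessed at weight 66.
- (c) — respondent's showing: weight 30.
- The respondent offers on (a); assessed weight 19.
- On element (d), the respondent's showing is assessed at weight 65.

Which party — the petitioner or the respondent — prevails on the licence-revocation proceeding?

respondent

Stage 1 — burden on petitioner; standard: clear and convincing evidence (weight is at least 80).
    (a): 98 − 19 = 79 < 80 [not met]
    (b): 66 < 80 [not met]
  Stage 1 not carried; the petitioner fails its burden.
So the respondent prevails.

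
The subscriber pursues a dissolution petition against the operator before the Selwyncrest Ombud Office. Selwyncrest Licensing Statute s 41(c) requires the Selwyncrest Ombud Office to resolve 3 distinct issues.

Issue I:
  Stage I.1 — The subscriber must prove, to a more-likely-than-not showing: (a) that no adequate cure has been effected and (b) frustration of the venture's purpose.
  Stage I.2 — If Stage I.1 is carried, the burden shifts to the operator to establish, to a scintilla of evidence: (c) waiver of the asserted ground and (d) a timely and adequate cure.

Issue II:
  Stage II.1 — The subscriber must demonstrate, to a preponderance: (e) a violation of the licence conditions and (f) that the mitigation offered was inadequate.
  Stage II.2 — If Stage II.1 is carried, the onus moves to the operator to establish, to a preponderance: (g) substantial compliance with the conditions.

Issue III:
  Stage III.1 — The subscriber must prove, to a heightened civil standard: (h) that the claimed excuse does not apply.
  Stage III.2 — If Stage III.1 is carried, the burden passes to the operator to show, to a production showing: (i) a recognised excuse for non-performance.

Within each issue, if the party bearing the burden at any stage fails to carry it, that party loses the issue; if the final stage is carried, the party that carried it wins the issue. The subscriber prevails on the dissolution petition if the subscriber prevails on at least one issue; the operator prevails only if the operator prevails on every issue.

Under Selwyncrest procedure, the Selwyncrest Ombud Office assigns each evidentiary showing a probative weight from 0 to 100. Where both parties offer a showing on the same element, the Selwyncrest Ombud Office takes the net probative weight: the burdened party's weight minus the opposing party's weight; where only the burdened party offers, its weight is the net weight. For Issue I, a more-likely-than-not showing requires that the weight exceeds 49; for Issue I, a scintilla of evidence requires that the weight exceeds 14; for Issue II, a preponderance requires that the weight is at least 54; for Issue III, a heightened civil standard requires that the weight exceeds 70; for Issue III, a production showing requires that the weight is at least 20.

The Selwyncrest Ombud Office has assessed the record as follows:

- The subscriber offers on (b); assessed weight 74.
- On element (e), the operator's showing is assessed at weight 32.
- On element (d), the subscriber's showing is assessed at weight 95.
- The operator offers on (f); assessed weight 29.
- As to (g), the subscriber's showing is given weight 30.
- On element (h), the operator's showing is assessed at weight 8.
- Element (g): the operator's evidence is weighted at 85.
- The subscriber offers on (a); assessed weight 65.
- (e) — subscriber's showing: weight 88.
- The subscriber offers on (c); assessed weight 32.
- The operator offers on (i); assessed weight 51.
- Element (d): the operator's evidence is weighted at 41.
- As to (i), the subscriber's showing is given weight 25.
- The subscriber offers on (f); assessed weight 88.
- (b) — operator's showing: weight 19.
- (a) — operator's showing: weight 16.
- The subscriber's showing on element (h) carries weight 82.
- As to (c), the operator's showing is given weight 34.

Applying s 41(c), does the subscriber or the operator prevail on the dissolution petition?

operator

— Issue I —
Stage I.1 — burden on subscriber; standard: a more-likely-than-not showing (weight exceeds 49).
    (a): 65 − 16 = 49 ≤ 49 [not met]
    (b): 74 − 19 = 55 > 49 [met]
  Not every element is met, so the subscriber fails to carry Stage I.1.
The operator prevails on this issue.
— Issue II —
At Stage II.1 the subscriber must meet a preponderance (weight is at least 54): on (e) the weight is 88 less the opposing 32 gives net 56, ≥ 54, so (e) meets the standard; on (f) the weight is 88 less the opposing 29 gives net 59, which does reach 54, so (f) meets the standard.
  Stage II.1 carried; the burden shifts to the operator.
At Stage II.2 the operator must meet a preponderance (weight is at least 54): on (g) the weight is 85 less the opposing 30 gives net 55, ≥ 54, so (g) meets the standard.
  Stage II.2 carried; the final stage is satisfied.
With every stage satisfied, the operator prevails on this issue.
— Issue III —
Stage III.1 — burden on subscriber; standard: a heightened civil standard (weight exceeds 70).
    (h): 82 − 8 = 74 > 70 [met]
  Stage III.1 is satisfied; the onus moves to the operator.
Stage III.2 — burden on operator; standard: a production showing (weight is at least 20).
    (i): 51 − 25 = 26 ≥ 20 [met]
  Stage III.2 carried; the final stage is satisfied.
Every stage carried; the operator prevails on this issue.
Per-issue: Issue I → operator; Issue II → operator; Issue III → operator. The subscriber must prevail on at least one issue; overall, the operator prevails.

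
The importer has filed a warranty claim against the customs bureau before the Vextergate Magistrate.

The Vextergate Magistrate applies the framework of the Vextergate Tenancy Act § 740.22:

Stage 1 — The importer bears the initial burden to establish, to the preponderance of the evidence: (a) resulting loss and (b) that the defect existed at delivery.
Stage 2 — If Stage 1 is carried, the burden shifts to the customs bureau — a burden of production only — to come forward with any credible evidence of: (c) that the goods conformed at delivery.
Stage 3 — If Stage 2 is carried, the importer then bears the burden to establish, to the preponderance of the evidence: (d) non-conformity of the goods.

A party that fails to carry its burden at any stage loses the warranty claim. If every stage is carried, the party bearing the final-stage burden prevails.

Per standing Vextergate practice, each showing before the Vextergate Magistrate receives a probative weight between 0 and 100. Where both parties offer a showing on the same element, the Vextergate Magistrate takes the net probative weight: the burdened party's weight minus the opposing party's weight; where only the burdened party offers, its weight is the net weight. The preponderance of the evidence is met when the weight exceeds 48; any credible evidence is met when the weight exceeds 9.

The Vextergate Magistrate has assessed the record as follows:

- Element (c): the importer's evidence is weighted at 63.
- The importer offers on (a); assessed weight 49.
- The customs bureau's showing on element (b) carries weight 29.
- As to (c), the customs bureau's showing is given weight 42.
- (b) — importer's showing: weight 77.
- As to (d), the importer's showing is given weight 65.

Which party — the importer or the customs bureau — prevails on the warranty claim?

customs bureau

Stage 1 — burden on importer; standard: the preponderance of the evidence (weight exceeds 48).
    (a): 49 > 48 [met]
    (b): 77 − 29 = 48 ≤ 48 [not met]
  Stage 1 not carried; the importer fails its burden.
So the customs bureau prevails.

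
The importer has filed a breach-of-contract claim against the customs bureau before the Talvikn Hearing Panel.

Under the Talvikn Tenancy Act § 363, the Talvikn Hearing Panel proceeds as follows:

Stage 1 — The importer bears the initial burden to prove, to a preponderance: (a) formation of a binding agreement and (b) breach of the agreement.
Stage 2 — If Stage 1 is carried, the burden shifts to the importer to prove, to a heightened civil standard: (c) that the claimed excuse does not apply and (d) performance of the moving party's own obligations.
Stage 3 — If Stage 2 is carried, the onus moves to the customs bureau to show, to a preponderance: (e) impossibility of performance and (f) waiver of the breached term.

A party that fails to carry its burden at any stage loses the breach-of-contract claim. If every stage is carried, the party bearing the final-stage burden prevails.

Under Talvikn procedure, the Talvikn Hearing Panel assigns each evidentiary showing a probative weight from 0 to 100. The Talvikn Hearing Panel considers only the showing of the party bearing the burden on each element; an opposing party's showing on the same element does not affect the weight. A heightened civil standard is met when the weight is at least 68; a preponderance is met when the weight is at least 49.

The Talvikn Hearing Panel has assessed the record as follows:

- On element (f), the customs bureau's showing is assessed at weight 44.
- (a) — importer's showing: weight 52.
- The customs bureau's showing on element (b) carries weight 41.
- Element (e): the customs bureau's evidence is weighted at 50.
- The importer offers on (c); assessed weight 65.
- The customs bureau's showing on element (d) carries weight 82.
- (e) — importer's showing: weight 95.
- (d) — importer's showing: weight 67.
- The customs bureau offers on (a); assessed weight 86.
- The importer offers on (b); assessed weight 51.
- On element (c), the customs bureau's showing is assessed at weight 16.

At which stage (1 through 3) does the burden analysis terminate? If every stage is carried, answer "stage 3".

stage 2

Stage 1 — burden on importer; standard: a preponderance (weight is at least 49).
    (a): 52 (customs bureau's 86 disregarded) ≥ 49 [met]
    (b): 51 (customs bureau's 41 disregarded) ≥ 49 [met]
  All elements met. The importer retains the burden for Stage 2.
Stage 2 — burden on importer; standard: a heightened civil standard (weight is at least 68).
    (c): 65 (customs bureau's 16 disregarded) < 68 [not met]
    (d): 67 (customs bureau's 82 disregarded) < 68 [not met]
  Stage 2 not carried; the importer fails its burden.
The analysis ends at Stage 2; the customs bureau prevails.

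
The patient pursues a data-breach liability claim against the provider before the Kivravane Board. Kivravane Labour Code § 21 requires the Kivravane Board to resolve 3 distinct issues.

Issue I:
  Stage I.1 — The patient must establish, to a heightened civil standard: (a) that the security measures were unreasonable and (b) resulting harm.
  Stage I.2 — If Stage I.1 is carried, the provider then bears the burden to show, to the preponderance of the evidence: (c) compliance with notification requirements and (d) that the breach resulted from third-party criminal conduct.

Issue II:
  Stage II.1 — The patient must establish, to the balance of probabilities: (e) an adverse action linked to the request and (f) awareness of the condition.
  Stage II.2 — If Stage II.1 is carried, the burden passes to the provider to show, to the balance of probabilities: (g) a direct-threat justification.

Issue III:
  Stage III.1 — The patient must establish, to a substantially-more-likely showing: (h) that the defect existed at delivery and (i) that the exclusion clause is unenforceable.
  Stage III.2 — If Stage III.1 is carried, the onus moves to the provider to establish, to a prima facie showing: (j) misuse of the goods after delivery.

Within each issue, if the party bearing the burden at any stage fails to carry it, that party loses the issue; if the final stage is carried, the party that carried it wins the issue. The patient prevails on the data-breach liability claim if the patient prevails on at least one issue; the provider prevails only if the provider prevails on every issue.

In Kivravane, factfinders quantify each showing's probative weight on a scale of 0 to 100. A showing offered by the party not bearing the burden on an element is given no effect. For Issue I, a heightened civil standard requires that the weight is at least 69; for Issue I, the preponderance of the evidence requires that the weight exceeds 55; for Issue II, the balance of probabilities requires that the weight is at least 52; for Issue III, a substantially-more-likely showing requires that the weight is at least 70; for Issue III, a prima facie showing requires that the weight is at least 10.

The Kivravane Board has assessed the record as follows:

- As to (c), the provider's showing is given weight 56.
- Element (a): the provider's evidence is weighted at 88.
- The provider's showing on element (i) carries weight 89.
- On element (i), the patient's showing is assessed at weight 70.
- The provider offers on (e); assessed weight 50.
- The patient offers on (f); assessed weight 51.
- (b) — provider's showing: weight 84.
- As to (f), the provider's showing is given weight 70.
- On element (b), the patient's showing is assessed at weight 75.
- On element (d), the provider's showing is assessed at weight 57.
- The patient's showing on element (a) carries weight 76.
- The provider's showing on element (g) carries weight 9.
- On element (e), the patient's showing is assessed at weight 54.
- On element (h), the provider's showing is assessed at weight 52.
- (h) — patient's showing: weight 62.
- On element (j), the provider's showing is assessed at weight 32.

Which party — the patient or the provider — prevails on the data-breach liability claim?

provider

— Issue I —
At Stage I.1 the patient must meet a heightened civil standard (weight is at least 69): on (a) the weight is 76 (the provider's 88 is given no effect), ≥ 69, so (a) meets the standard; on (b) the weight is 75 (the provider's 84 is given no effect), ≥ 69, so (b) meets the standard.
  The patient carries Stage I.1; the provider now bears the burden.
At Stage I.2 the provider must meet the preponderance of the evidence (weight exceeds 55): on (c) the weight is 56, > 55, so (c) meets the standard; on (d) the weight is 57, which does exceed 55, so (d) meets the standard.
  The provider carries the last stage.
All stages carried — the provider prevails on this issue.
— Issue II —
Stage II.1 — burden on patient; standard: the balance of probabilities (weight is at least 52).
    (e): 54 (provider's 50 disregarded) ≥ 52 [met]
    (f): 51 (provider's 70 disregarded) < 52 [not met]
  Stage II.1 not carried; the patient fails its burden.
The analysis ends at Stage II.1; the provider prevails on this issue.
— Issue III —
At Stage III.1 the patient must meet a substantially-more-likely showing (weight is at least 70): on (h) the weight is 62 (the provider's 52 is given no effect), which does not reach 70, so (h) does not meet the standard; on (i) the weight is 70 (the provider's 89 is given no effect), which does reach 70, so (i) meets the standard.
  Stage III.1 not carried; the patient fails its burden.
So the provider prevails on this issue.
Per-issue: Issue I → provider; Issue II → provider; Issue III → provider. The patient must prevail on at least one issue; overall, the provider prevails.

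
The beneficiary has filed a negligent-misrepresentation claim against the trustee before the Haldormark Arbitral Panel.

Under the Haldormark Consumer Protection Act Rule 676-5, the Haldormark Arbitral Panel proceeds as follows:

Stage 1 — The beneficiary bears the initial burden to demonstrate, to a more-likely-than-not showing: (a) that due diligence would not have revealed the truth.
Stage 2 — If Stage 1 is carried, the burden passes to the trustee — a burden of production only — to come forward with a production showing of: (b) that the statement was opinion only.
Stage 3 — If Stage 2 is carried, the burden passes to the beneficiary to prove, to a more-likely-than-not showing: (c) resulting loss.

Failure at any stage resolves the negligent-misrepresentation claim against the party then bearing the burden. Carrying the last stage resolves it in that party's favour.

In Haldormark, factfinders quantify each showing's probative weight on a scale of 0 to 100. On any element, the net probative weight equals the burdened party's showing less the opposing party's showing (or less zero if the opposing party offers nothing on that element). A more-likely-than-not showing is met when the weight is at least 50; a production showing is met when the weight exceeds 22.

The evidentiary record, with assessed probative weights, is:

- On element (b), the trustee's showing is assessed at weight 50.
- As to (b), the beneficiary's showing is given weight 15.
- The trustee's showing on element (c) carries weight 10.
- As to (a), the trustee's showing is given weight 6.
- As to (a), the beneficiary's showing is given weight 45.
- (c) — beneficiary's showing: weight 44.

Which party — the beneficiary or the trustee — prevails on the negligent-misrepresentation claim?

At Stage 1 the beneficiary must meet a more-likely-than-not showing (weight is at least 50): on (a) the weight is 45 less the opposing 6 gives net 39, < 50, so (a) does not meet the standard.
  The beneficiary does not carry Stage 1.
The trustee prevails.

trustee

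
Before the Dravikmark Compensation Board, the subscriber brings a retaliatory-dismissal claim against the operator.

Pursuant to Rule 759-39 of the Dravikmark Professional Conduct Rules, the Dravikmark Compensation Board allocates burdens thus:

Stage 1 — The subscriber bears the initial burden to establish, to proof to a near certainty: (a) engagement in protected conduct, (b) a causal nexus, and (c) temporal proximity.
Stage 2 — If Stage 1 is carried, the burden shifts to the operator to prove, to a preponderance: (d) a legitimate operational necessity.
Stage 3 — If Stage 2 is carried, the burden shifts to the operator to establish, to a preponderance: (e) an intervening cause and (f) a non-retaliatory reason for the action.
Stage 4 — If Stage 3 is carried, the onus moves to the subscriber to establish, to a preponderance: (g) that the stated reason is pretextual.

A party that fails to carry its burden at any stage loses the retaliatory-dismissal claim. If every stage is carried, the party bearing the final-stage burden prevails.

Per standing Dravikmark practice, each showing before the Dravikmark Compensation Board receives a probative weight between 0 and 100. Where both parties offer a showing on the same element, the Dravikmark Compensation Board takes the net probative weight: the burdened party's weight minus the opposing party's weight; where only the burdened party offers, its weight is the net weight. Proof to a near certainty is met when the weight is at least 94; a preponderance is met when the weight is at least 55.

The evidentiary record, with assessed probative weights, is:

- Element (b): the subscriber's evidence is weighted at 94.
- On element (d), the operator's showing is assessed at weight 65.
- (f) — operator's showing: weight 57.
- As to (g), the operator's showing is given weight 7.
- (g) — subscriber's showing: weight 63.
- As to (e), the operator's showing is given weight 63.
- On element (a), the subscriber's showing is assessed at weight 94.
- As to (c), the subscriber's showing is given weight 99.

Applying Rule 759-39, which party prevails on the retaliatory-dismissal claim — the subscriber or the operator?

Stage 1 (subscriber, proof to a near certainty, weight is at least 94): (a) 94 ≥ 94 — meets; (b) 94 ≥ 94 — meets; (c) 99 ≥ 94 — meets.
  Stage 1 carried; the burden shifts to the operator.
Stage 2 (operator, a preponderance, weight is at least 55): (d) 65 ≥ 55 — meets.
  Stage 2 is satisfied; the operator continues to bear the burden.
Stage 3 (operator, a preponderance, weight is at least 55): (e) 63 ≥ 55 — meets; (f) 57 ≥ 55 — meets.
  All elements met. The burden passes to the subscriber.
Stage 4 (subscriber, a preponderance, weight is at least 55): (g) net 63−7=56 ≥ 55 — meets.
  All elements met at the final stage.
All stages carried — the subscriber prevails.

subscriber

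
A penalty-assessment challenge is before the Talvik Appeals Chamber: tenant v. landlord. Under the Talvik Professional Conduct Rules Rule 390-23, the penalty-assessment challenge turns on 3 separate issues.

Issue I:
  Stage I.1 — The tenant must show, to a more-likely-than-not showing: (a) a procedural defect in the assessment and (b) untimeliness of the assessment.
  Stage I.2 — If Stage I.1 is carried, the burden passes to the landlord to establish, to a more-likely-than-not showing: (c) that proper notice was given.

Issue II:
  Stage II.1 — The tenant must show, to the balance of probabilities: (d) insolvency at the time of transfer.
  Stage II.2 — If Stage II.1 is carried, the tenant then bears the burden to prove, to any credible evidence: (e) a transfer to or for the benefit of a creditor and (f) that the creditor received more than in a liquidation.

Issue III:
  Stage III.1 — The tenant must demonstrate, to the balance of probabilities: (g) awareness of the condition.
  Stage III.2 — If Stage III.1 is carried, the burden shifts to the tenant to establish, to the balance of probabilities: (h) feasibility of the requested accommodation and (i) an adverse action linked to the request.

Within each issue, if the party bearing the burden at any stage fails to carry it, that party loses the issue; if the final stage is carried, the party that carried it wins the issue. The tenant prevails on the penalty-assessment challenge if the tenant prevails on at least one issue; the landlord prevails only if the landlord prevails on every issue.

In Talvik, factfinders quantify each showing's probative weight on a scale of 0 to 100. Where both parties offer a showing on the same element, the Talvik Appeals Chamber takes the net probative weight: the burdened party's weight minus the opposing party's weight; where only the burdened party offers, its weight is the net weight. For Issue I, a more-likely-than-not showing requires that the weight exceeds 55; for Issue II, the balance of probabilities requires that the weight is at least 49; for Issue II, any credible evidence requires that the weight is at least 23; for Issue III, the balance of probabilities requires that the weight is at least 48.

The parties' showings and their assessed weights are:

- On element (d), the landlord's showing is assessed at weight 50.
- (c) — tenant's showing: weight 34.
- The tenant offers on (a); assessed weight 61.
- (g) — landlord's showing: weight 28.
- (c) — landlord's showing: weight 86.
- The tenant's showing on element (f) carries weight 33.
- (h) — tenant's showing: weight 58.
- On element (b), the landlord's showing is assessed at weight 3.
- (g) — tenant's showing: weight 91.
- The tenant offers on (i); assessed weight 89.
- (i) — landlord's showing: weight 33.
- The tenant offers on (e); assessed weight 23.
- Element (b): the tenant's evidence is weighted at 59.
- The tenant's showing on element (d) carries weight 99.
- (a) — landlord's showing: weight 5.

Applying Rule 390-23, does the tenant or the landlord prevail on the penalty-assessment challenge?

— Issue I —
Stage I.1 — burden on tenant; standard: a more-likely-than-not showing (weight exceeds 55).
    (a): 61 − 5 = 56 > 55 [met]
    (b): 59 − 3 = 56 > 55 [met]
  Stage I.1 carried; the burden shifts to the landlord.
Stage I.2 — burden on landlord; standard: a more-likely-than-not showing (weight exceeds 55).
    (c): 86 − 34 = 52 ≤ 55 [not met]
  Not every element is met, so the landlord fails to carry Stage I.2.
The analysis ends at Stage I.2; the tenant prevails on this issue.
— Issue II —
Stage II.1 — burden on tenant; standard: the balance of probabilities (weight is at least 49).
    (d): 99 − 50 = 49 ≥ 49 [met]
  Stage II.1 is satisfied; the tenant continues to bear the burden.
Stage II.2 — burden on tenant; standard: any credible evidence (weight is at least 23).
    (e): 23 ≥ 23 [met]
    (f): 33 ≥ 23 [met]
  Stage II.2 carried; the final stage is satisfied.
With every stage satisfied, the tenant prevails on this issue.
— Issue III —
Stage III.1 — burden on tenant; standard: the balance of probabilities (weight is at least 48).
    (g): 91 − 28 = 63 ≥ 48 [met]
  All elements met. The tenant retains the burden for Stage III.2.
Stage III.2 — burden on tenant; standard: the balance of probabilities (weight is at least 48).
    (h): 58 ≥ 48 [met]
    (i): 89 − 33 = 56 ≥ 48 [met]
  The tenant carries the last stage.
All stages carried — the tenant prevails on this issue.
Per-issue: Issue I → tenant; Issue II → tenant; Issue III → tenant. The tenant must prevail on at least one issue; overall, the tenant prevails.

tenant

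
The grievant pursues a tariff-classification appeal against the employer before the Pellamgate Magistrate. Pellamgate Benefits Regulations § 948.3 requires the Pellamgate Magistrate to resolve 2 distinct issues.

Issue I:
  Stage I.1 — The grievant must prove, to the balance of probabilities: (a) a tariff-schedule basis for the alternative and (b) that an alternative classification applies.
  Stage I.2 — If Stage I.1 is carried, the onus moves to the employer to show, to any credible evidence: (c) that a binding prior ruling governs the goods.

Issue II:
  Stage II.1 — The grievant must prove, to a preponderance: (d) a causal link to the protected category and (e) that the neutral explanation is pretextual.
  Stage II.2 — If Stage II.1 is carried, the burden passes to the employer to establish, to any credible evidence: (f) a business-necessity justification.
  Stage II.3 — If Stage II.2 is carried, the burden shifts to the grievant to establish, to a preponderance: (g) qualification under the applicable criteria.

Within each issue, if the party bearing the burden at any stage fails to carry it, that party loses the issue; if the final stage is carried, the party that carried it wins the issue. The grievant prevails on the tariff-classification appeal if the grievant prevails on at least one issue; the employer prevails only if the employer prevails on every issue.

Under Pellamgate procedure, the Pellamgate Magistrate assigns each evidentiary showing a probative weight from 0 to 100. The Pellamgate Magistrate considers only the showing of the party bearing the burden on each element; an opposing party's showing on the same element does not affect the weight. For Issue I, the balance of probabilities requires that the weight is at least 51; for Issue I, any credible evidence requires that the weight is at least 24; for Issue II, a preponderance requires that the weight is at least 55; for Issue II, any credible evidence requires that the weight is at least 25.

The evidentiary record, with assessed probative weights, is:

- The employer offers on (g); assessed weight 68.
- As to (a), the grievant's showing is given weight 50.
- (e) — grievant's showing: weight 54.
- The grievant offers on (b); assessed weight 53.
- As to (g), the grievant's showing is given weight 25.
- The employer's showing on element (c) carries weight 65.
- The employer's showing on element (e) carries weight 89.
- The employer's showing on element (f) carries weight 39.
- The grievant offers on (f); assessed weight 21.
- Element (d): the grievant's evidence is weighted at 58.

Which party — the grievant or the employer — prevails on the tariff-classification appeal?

employer

— Issue I —
Stage I.1 — burden on grievant; standard: the balance of probabilities (weight is at least 51).
    (a): 50 < 51 [not met]
    (b): 53 ≥ 51 [met]
  Stage I.1 not carried; the grievant fails its burden.
The analysis ends at Stage I.1; the employer prevails on this issue.
— Issue II —
Stage II.1 (grievant, a preponderance, weight is at least 55): (d) 58 ≥ 55 — meets; (e) 54 (employer's 89 disregarded) < 55 — fails.
  Not every element is met, so the grievant fails to carry Stage II.1.
The employer prevails on this issue.
Per-issue: Issue I → employer; Issue II → employer. The grievant must prevail on at least one issue; overall, the employer prevails.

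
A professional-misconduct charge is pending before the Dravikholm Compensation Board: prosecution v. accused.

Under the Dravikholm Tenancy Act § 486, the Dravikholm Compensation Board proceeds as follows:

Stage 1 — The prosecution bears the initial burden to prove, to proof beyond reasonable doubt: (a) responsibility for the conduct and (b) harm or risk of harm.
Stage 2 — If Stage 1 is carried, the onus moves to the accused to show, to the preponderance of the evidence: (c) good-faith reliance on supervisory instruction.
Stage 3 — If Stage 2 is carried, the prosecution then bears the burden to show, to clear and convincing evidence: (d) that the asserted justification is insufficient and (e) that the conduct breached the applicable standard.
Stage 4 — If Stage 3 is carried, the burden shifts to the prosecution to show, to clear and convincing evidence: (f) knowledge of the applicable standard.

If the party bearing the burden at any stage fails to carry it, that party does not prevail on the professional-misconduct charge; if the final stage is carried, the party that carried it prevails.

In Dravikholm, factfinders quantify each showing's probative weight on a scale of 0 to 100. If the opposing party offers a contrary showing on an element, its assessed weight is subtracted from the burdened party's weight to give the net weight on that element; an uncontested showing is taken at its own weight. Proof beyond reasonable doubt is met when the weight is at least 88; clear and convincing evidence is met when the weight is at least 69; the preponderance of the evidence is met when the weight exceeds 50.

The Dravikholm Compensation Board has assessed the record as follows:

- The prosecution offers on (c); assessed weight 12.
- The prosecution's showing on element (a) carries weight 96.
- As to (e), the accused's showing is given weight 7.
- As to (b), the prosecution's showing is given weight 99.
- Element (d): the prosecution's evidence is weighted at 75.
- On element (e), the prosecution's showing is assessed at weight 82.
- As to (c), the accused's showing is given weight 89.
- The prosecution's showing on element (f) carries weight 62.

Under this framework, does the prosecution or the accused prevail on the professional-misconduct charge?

Stage 1 (prosecution, proof beyond reasonable doubt, weight is at least 88): (a) 96 ≥ 88 — meets; (b) 99 ≥ 88 — meets.
  Stage 1 carried; the burden shifts to the accused.
Stage 2 (accused, the preponderance of the evidence, weight exceeds 50): (c) net 89−12=77 > 50 — meets.
  Stage 2 is satisfied; the onus moves to the prosecution.
Stage 3 (prosecution, clear and convincing evidence, weight is at least 69): (d) 75 ≥ 69 — meets; (e) net 82−7=75 ≥ 69 — meets.
  Stage 3 carried; the burden remains with the prosecution.
Stage 4 (prosecution, clear and convincing evidence, weight is at least 69): (f) 62 < 69 — fails.
  The prosecution does not carry Stage 4.
The accused prevails.

accused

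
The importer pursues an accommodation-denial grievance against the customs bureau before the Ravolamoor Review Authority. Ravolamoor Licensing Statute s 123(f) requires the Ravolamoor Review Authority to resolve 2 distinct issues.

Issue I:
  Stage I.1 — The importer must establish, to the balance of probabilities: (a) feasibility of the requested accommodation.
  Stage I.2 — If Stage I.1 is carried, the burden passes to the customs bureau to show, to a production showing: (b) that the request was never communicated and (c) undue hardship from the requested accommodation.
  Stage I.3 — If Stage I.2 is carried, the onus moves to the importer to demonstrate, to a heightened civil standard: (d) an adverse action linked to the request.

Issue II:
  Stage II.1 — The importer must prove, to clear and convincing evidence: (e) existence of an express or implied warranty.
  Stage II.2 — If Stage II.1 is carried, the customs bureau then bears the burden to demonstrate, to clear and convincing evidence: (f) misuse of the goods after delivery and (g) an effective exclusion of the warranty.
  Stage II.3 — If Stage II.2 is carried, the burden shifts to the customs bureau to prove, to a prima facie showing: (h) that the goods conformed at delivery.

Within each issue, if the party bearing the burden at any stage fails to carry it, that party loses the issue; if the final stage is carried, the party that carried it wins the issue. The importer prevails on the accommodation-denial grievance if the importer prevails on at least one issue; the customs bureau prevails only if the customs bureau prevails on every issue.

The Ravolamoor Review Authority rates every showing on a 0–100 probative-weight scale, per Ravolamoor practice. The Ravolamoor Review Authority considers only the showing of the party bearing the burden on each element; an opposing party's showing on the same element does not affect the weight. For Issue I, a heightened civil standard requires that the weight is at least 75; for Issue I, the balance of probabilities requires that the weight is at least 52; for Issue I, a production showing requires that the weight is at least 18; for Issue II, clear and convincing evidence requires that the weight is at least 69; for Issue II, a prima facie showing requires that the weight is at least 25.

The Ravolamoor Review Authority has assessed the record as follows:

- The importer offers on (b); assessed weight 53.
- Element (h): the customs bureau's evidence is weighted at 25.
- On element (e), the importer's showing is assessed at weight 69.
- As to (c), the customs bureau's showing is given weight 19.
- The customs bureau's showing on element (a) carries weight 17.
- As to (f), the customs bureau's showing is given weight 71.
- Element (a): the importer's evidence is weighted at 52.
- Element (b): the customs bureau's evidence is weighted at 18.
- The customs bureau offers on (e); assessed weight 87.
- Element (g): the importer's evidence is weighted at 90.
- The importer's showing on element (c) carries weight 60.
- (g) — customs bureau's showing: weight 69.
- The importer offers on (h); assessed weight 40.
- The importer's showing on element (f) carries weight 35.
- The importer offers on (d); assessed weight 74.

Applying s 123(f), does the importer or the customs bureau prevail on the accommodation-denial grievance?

— Issue I —
At Stage I.1 the importer must meet the balance of probabilities (weight is at least 52): on (a) the weight is 52 (the customs bureau's 17 is given no effect), which does reach 52, so (a) meets the standard.
  The importer carries Stage I.1; the customs bureau now bears the burden.
At Stage I.2 the customs bureau must meet a production showing (weight is at least 18): on (b) the weight is 18 (the importer's 53 is given no effect), ≥ 18, so (b) meets the standard; on (c) the weight is 19 (the importer's 60 is given no effect), ≥ 18, so (c) meets the standard.
  Stage I.2 is satisfied; the onus moves to the importer.
At Stage I.3 the importer must meet a heightened civil standard (weight is at least 75): on (d) the weight is 74, which does not reach 75, so (d) does not meet the standard.
  The importer does not carry Stage I.3.
So the customs bureau prevails on this issue.
— Issue II —
At Stage II.1 the importer must meet clear and convincing evidence (weight is at least 69): on (e) the weight is 69 (the customs bureau's 87 is given no effect), ≥ 69, so (e) meets the standard.
  Stage II.1 is satisfied; the onus moves to the customs bureau.
At Stage II.2 the customs bureau must meet clear and convincing evidence (weight is at least 69): on (f) the weight is 71 (the importer's 35 is given no effect), ≥ 69, so (f) meets the standard; on (g) the weight is 69 (the importer's 90 is given no effect), ≥ 69, so (g) meets the standard.
  Stage II.2 carried; the burden remains with the customs bureau.
At Stage II.3 the customs bureau must meet a prima facie showing (weight is at least 25): on (h) the weight is 25 (the importer's 40 is given no effect), ≥ 25, so (h) meets the standard.
  The customs bureau carries the last stage.
Every stage carried; the customs bureau prevails on this issue.
Per-issue: Issue I → customs bureau; Issue II → customs bureau. The importer must prevail on at least one issue; overall, the customs bureau prevails.

customs bureau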